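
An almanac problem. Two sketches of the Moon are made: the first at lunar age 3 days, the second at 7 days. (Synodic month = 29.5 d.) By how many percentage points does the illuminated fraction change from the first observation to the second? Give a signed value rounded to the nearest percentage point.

+36 pp

First observation: θ = 360°·3/29.5 = 36.6°, so f = 0.099.
Second observation: θ = 85.4°, f = 0.460.
Δf = 0.460 − 0.099 = +0.361, i.e. +36 pp.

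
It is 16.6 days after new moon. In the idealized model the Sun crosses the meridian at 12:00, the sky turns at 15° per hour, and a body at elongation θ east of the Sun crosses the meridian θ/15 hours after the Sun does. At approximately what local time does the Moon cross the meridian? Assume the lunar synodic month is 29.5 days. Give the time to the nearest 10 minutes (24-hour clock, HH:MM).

01:30

Phase angle: θ = 360°·(16.6 d)/(29.5 d) = 202.6°.
At 15° of sky rotation per hour, 202.6° corresponds to a 13.51 h lag.
12:00 + 13.505 h ≈ 01:30 → 01:30 to the nearest ten minutes.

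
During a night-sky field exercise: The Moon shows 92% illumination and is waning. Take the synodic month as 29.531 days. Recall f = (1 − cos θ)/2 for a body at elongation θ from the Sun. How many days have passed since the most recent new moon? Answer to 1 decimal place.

17.5 days

Invert f = (1 − cos θ)/2 to get cos θ = 1 − 2(0.92) = -0.840, hence θ₀ = arccos -0.840 = 147.1°.
A waning Moon lies in 180°–360°, so θ = 360° − 147.1° = 212.9°.
At 360°/29.531 d per day, 212.9° corresponds to 17.46 days.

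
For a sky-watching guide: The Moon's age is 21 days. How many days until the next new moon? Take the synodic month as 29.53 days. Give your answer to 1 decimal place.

One full lunation from the last new moon is 29.53 d; remaining = 29.53 − 21 = 8.530 d.

8.5 days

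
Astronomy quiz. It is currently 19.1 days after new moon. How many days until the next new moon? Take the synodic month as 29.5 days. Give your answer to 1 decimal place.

10.4 days

One full lunation from the last new moon is 29.5 d; remaining = 29.5 − 19.1 = 10.400 d.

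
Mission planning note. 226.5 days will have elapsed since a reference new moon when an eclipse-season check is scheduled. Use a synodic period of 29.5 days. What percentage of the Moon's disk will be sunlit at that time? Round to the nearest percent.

226.5 d spans 7 complete synodic months (7 × 29.5 = 206.50 d) plus 20.00 d.
The Moon has covered 20.00/29.5 of its cycle, so θ ≈ 360° × 20.00/29.5 = 244.1°.
cos 244.1° = (-0.437), so f = (1 − (-0.437))/2 = 0.719, so 72%.

72%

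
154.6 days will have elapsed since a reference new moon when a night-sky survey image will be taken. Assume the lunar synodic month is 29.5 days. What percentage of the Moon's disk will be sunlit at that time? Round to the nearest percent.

47%

154.6 d spans 5 complete synodic months (5 × 29.5 = 147.50 d) plus 7.10 d.
Phase angle: θ = 360°·(7.10 d)/(29.5 d) = 86.6°.
With cos θ = 0.059, the lit fraction is (1 − 0.059)/2 ≈ 0.471, so 47%.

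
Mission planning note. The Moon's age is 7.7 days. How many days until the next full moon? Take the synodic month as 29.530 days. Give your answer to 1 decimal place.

Full moon is 0.5 of the way through the cycle: age 0.5 × 29.530 = 14.765 d.
So 7.065 days remain (14.765 − 7.7).

7.1 days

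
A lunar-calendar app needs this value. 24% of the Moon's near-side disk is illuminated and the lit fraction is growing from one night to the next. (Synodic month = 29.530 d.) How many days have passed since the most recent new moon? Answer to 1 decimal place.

cos θ = 1 − 2f = 0.520, giving a principal value of 58.7°.
Before full moon the principal value applies: θ = 58.7°.
Age = 29.530 × 58.7°/360° ≈ 4.81 days.

4.8 days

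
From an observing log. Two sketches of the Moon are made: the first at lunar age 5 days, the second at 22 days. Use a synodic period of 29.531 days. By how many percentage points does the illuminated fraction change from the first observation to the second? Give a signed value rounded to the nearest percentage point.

First observation: θ = 360°·5/29.531 = 61.0°, so f = 0.257.
Second observation: θ = 268.2°, f = 0.516.
Δf = 0.516 − 0.257 = +0.259, i.e. +26 pp.

+26 pp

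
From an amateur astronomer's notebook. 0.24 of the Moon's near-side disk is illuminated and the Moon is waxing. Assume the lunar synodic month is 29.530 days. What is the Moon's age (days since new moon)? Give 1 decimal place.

4.8 days

Invert f = (1 − cos θ)/2 to get cos θ = 1 − 2(0.24) = 0.520, hence θ₀ = arccos 0.520 = 58.7°.
Waxing ⇒ before full, so θ = 58.7°.
That fraction of the synodic month is 58.7/360 × 29.530 d ≈ 4.81 d.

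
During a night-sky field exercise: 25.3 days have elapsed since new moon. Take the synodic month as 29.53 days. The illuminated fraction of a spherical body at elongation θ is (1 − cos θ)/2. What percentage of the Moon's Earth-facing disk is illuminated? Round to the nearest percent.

Elongation θ = 360° × 25.3/29.53 ≈ 308.4°.
With cos θ = 0.622, the lit fraction is (1 − 0.622)/2 ≈ 0.189, so 19%.

19%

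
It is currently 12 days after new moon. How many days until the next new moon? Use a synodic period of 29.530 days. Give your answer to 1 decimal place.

One full lunation from the last new moon is 29.530 d; remaining = 29.530 − 12 = 17.530 d.

17.5 days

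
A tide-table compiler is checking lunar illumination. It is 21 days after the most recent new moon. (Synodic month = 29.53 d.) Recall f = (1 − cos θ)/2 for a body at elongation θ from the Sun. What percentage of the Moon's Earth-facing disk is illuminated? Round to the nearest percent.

62%

The Moon has covered 21/29.53 of its cycle, so θ ≈ 360° × 21/29.53 = 256.0°.
Illuminated fraction = (1 − cos 256.0°)/2 = (1 − (-0.242))/2 ≈ 0.621, so 62%.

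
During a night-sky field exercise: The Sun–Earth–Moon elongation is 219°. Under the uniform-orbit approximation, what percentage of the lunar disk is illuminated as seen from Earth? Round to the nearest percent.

f = (1 − cos 219°)/2 = (1 − (-0.777))/2 ≈ 0.889, i.e. 89%.

89%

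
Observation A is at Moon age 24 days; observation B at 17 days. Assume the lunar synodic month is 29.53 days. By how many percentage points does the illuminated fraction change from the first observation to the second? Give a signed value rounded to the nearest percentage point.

θ₁ = 360° × 24/29.53 = 292.6°, f₁ = (1 − cos θ₁)/2 = 0.308.
θ₂ = 360° × 17/29.53 = 207.2°, f₂ = (1 − cos θ₂)/2 = 0.945.
Change = f₂ − f₁ = +0.637 → +64 percentage points.

+64 pp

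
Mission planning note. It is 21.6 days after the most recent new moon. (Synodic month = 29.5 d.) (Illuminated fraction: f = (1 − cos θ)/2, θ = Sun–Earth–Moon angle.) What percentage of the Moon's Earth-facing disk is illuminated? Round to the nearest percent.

56%

Phase angle: θ = 360°·(21.6 d)/(29.5 d) = 263.6°.
cos 263.6° = (-0.112), so f = (1 − (-0.112))/2 = 0.556, so 56%.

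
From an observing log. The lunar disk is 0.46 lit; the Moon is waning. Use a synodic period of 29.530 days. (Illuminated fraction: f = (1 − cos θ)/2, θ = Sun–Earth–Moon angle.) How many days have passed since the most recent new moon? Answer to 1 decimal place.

Invert f = (1 − cos θ)/2 to get cos θ = 1 − 2(0.46) = 0.080, hence θ₀ = arccos 0.080 = 85.4°.
A waning Moon lies in 180°–360°, so θ = 360° − 85.4° = 274.6°.
At 360°/29.530 d per day, 274.6° corresponds to 22.52 days.

22.5 days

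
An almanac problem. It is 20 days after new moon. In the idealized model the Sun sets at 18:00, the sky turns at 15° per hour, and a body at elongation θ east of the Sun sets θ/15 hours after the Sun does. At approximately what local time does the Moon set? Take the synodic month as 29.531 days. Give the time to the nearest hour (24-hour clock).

Phase angle: θ = 360°·(20 d)/(29.531 d) = 243.8°.
At 15° of sky rotation per hour, 243.8° corresponds to a 16.25 h lag.
18:00 + 16.25 h ≈ 10:15 → 10:00 to the nearest hour.

10:00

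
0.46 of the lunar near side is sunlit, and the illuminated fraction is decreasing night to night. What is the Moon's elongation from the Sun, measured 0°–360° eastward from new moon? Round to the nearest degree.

275°

Invert f = (1 − cos θ)/2 to get cos θ = 1 − 2(0.46) = 0.080, hence θ₀ = arccos 0.080 = 85.4°.
Waning ⇒ past full, so θ = 360° − 85.4° = 274.6°.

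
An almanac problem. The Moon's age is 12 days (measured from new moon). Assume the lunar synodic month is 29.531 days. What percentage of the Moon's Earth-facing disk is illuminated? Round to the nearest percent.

92%

The Moon has covered 12/29.531 of its cycle, so θ ≈ 360° × 12/29.531 = 146.3°.
Illuminated fraction = (1 − cos 146.3°)/2 = (1 − (-0.832))/2 ≈ 0.916, so 92%.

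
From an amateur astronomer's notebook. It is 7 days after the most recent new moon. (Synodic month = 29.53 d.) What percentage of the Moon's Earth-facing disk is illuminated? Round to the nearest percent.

Phase angle: θ = 360°·(7 d)/(29.53 d) = 85.3°.
cos 85.3° = 0.081, so f = (1 − 0.081)/2 = 0.459, so 46%.

46%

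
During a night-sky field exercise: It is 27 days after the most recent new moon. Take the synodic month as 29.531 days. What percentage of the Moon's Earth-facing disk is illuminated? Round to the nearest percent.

The Moon has covered 27/29.531 of its cycle, so θ ≈ 360° × 27/29.531 = 329.1°.
cos 329.1° = 0.858, so f = (1 − 0.858)/2 = 0.071, so 7%.

7%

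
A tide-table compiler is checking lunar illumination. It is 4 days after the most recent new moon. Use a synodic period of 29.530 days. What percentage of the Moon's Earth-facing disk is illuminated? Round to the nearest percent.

17%

Phase angle: θ = 360°·(4 d)/(29.530 d) = 48.8°.
With cos θ = 0.659, the lit fraction is (1 − 0.659)/2 ≈ 0.170, so 17%.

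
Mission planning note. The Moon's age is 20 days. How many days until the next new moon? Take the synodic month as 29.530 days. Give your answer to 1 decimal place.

The next new moon completes the synodic month: 29.530 − 20 = 9.530 days.

9.5 days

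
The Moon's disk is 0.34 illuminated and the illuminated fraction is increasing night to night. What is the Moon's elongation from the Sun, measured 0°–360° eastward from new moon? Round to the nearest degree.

71°

cos θ = 1 − 2f = 0.320, giving a principal value of 71.3°.
Before full moon the principal value applies: θ = 71.3°.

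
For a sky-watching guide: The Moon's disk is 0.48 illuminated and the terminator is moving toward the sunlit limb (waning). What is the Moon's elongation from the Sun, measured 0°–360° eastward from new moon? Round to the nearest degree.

272°

cos θ = 1 − 2f = 0.040, giving a principal value of 87.7°.
A waning Moon lies in 180°–360°, so θ = 360° − 87.7° = 272.3°.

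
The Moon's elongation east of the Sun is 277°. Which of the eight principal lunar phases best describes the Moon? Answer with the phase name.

The last quarter sector spans roughly 248°–292°; 277° falls inside it.

last quarter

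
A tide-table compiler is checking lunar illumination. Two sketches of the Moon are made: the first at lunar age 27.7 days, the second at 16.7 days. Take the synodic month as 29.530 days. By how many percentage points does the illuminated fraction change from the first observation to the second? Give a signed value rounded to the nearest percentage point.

θ₁ = 360° × 27.7/29.530 = 337.7°, f₁ = (1 − cos θ₁)/2 = 0.037.
θ₂ = 360° × 16.7/29.530 = 203.6°, f₂ = (1 − cos θ₂)/2 = 0.958.
Change = f₂ − f₁ = +0.921 → +92 percentage points.

+92 pp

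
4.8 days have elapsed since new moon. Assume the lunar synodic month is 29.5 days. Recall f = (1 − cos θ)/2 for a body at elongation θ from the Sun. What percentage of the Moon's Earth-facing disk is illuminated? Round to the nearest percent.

24%

Phase angle: θ = 360°·(4.8 d)/(29.5 d) = 58.6°.
cos 58.6° = 0.521, so f = (1 − 0.521)/2 = 0.239, so 24%.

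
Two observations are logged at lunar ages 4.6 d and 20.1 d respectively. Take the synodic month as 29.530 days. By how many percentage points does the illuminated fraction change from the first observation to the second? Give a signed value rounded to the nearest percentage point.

θ₁ = 360° × 4.6/29.530 = 56.1°, f₁ = (1 − cos θ₁)/2 = 0.221.
θ₂ = 360° × 20.1/29.530 = 245.0°, f₂ = (1 − cos θ₂)/2 = 0.711.
Change = f₂ − f₁ = +0.490 → +49 percentage points.

+49 percentage points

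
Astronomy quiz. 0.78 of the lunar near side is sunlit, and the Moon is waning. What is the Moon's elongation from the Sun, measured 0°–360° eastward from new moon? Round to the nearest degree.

Invert f = (1 − cos θ)/2 to get cos θ = 1 − 2(0.78) = -0.560, hence θ₀ = arccos -0.560 = 124.1°.
Waning ⇒ past full, so θ = 360° − 124.1° = 235.9°.

236°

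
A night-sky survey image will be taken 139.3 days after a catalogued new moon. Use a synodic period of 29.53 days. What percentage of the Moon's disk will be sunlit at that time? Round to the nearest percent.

139.3 d spans 4 complete synodic months (4 × 29.53 = 118.12 d) plus 21.18 d.
Phase angle: θ = 360°·(21.18 d)/(29.53 d) = 258.2°.
With cos θ = (-0.204), the lit fraction is (1 − (-0.204))/2 ≈ 0.602, so 60%.

60%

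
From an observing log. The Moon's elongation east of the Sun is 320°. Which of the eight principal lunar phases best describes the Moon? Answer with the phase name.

waning crescent

320° lies in the waning crescent sector of the 8-phase cycle.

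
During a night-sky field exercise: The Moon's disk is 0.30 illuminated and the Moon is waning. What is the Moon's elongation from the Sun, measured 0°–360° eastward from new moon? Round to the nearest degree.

From f = (1 − cos θ)/2: cos θ = 1 − 2×0.30 = 0.400; arccos → 66.4°.
A waning Moon lies in 180°–360°, so θ = 360° − 66.4° = 293.6°.

294°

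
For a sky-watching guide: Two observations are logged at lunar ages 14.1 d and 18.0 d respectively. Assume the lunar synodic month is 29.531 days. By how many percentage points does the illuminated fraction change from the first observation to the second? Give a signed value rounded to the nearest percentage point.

θ₁ = 360° × 14.1/29.531 = 171.9°, f₁ = (1 − cos θ₁)/2 = 0.995.
θ₂ = 360° × 18.0/29.531 = 219.4°, f₂ = (1 − cos θ₂)/2 = 0.886.
Change = f₂ − f₁ = -0.109 → -11 percentage points.

-11 pp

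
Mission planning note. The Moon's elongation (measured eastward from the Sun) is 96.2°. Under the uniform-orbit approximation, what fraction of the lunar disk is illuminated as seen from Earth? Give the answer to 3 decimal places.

cos 96.2° = (-0.108), so f = (1 − (-0.108))/2 = 0.554.

0.554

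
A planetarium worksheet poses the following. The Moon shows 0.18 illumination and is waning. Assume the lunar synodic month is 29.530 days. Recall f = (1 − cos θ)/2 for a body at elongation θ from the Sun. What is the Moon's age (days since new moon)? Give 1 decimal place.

25.4 days

cos θ = 1 − 2f = 0.640, giving a principal value of 50.2°.
Waning ⇒ past full, so θ = 360° − 50.2° = 309.8°.
At 360°/29.530 d per day, 309.8° corresponds to 25.41 days.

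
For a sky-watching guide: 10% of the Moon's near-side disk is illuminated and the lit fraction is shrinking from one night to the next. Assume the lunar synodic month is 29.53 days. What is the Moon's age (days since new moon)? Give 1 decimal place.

26.5 days

Invert f = (1 − cos θ)/2 to get cos θ = 1 − 2(0.10) = 0.800, hence θ₀ = arccos 0.800 = 36.9°.
Waning ⇒ past full, so θ = 360° − 36.9° = 323.1°.
That fraction of the synodic month is 323.1/360 × 29.53 d ≈ 26.51 d.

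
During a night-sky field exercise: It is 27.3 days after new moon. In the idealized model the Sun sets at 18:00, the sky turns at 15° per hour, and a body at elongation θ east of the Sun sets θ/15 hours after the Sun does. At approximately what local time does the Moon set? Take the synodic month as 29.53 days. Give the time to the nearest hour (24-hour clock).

The Moon has covered 27.3/29.53 of its cycle, so θ ≈ 360° × 27.3/29.53 = 332.8°.
At 15° of sky rotation per hour, 332.8° corresponds to a 22.19 h lag.
18:00 + 22.19 h ≈ 16:11 → 16:00 to the nearest hour.

16:00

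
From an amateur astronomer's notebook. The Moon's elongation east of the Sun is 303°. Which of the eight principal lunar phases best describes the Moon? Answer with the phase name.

The waning crescent sector spans roughly 292°–338°; 303° falls inside it.

waning crescent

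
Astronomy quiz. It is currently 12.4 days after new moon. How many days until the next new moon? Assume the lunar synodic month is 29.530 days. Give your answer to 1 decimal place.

17.1 days

One full lunation from the last new moon is 29.530 d; remaining = 29.530 − 12.4 = 17.130 d.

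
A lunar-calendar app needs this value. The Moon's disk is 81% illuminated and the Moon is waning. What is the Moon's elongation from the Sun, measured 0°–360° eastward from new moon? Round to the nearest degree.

232°

From f = (1 − cos θ)/2: cos θ = 1 − 2×0.81 = -0.620; arccos → 128.3°.
Since the Moon is past full (waning), take the reflex angle: θ = 360° − 128.3° = 231.7°.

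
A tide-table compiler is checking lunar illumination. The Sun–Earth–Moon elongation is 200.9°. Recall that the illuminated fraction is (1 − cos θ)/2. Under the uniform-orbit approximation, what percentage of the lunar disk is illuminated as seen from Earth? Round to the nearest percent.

97%

f = (1 − cos 200.9°)/2 = (1 − (-0.934))/2 ≈ 0.967, i.e. 97%.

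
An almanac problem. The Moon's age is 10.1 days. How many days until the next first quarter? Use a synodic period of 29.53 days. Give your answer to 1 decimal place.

26.8 days

First quarter is 0.25 of the way through the cycle: age 0.25 × 29.53 = 7.383 d.
This lunation's first quarter (7.383 d) has passed, so add one period: 36.913 − 10.1 = 26.813 days.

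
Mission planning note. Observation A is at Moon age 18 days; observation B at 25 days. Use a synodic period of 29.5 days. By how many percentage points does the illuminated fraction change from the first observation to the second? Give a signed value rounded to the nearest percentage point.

θ₁ = 360° × 18/29.5 = 219.7°, f₁ = (1 − cos θ₁)/2 = 0.885.
θ₂ = 360° × 25/29.5 = 305.1°, f₂ = (1 − cos θ₂)/2 = 0.213.
Change = f₂ − f₁ = -0.672 → -67 percentage points.

-67 percentage points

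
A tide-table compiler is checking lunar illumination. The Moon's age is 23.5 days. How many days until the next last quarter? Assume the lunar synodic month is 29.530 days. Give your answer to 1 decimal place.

Last quarter is 0.75 of the way through the cycle: age 0.75 × 29.530 = 22.148 d.
This lunation's last quarter (22.148 d) has passed, so add one period: 51.678 − 23.5 = 28.178 days.

28.2 days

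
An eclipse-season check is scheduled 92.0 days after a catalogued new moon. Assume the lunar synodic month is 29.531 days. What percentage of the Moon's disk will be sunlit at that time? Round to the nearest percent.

13%

Reduce mod P: 92.0 − 3×29.531 = 3.41 d into the current lunation.
Elongation θ = 360° × 3.41/29.531 ≈ 41.5°.
Illuminated fraction = (1 − cos 41.5°)/2 = (1 − 0.749)/2 ≈ 0.126, so 13%.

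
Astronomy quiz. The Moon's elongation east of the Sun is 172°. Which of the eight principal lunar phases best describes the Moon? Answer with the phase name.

full moon

172° lies in the full moon sector of the 8-phase cycle.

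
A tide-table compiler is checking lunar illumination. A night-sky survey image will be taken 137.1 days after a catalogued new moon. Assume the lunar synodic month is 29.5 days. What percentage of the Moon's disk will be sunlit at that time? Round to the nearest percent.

80%

137.1/29.5 = 4.647 lunations, so 4 complete cycles and 19.10 d into the next.
Elongation θ = 360° × 19.10/29.5 ≈ 233.1°.
cos 233.1° = (-0.601), so f = (1 − (-0.601))/2 = 0.800, so 80%.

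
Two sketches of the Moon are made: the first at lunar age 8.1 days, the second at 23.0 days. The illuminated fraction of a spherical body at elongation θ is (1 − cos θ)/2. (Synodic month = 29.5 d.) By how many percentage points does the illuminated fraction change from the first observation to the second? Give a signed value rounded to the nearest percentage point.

-17 pp

θ₁ = 360° × 8.1/29.5 = 98.8°, f₁ = (1 − cos θ₁)/2 = 0.577.
θ₂ = 360° × 23.0/29.5 = 280.7°, f₂ = (1 − cos θ₂)/2 = 0.407.
Change = f₂ − f₁ = -0.170 → -17 percentage points.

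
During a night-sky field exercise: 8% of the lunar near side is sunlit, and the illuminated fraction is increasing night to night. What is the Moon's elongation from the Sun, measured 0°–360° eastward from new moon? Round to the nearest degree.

Invert f = (1 − cos θ)/2 to get cos θ = 1 − 2(0.08) = 0.840, hence θ₀ = arccos 0.840 = 32.9°.
Waxing ⇒ before full, so θ = 32.9°.

33°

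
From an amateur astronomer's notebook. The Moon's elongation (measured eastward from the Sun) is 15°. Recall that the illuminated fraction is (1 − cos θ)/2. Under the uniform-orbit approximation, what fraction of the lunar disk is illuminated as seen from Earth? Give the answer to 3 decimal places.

0.017

cos 15° = 0.966, so f = (1 − 0.966)/2 = 0.017.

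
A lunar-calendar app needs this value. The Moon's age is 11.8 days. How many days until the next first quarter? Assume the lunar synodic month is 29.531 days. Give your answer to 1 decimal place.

25.1 days

First quarter is 0.25 of the way through the cycle: age 0.25 × 29.531 = 7.383 d.
Already past this cycle's first quarter; the next is at 7.383 + 29.531 = 36.914 d, so 36.914 − 11.8 = 25.114 days.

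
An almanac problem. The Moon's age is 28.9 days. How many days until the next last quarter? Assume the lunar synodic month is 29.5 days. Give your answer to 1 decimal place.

Last quarter occurs at elongation 270°, i.e. at age 29.5 × 270/360 = 22.125 d.
This lunation's last quarter (22.125 d) has passed, so add one period: 51.625 − 28.9 = 22.725 days.

22.7 days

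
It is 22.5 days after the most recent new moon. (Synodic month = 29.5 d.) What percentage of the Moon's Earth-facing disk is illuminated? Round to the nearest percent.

Elongation θ = 360° × 22.5/29.5 ≈ 274.6°.
cos 274.6° = 0.080, so f = (1 − 0.080)/2 = 0.460, so 46%.

46%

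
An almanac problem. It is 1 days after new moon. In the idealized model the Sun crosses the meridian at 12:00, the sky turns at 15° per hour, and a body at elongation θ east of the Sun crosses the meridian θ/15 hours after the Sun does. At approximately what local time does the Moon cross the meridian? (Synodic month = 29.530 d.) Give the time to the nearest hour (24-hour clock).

13:00

Elongation θ = 360° × 1/29.530 ≈ 12.2°.
Delay after the Sun = 12.2° / (15°/h) ≈ 0.81 h.
12:00 + 0.81 h ≈ 12:49 → 13:00 to the nearest hour.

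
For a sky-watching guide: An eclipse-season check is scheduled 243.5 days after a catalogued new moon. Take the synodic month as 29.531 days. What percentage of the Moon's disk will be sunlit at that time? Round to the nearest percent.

243.5 d spans 8 complete synodic months (8 × 29.531 = 236.25 d) plus 7.25 d.
Elongation θ = 360° × 7.25/29.531 ≈ 88.4°.
With cos θ = 0.028, the lit fraction is (1 − 0.028)/2 ≈ 0.486, so 49%.

49%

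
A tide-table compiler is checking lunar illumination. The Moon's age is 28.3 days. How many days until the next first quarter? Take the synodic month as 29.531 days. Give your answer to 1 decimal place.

First quarter is 0.25 of the way through the cycle: age 0.25 × 29.531 = 7.383 d.
Already past this cycle's first quarter; the next is at 7.383 + 29.531 = 36.914 d, so 36.914 − 28.3 = 8.614 days.

8.6 days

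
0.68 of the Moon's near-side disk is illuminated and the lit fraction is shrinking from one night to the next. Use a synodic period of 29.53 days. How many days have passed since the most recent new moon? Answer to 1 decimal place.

20.4 days

From f = (1 − cos θ)/2: cos θ = 1 − 2×0.68 = -0.360; arccos → 111.1°.
A waning Moon lies in 180°–360°, so θ = 360° − 111.1° = 248.9°.
At 360°/29.53 d per day, 248.9° corresponds to 20.42 days.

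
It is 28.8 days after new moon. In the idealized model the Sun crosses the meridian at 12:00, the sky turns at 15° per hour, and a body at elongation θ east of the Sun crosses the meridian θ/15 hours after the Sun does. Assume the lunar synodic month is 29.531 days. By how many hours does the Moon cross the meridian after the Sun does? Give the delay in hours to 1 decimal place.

23.4 h

Phase angle: θ = 360°·(28.8 d)/(29.531 d) = 351.1°.
At 15° of sky rotation per hour, 351.1° corresponds to a 23.41 h lag.
So the Moon crosses the meridian 23.41 h after the Sun.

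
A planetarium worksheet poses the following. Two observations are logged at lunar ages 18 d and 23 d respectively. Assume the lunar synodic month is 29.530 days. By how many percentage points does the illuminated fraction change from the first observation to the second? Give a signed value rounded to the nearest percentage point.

First observation: θ = 360°·18/29.530 = 219.4°, so f = 0.886.
Second observation: θ = 280.4°, f = 0.410.
Δf = 0.410 − 0.886 = -0.476, i.e. -48 pp.

-48 percentage points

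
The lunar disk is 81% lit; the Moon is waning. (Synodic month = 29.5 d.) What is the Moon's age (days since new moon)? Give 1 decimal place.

19.0 days

From f = (1 − cos θ)/2: cos θ = 1 − 2×0.81 = -0.620; arccos → 128.3°.
Waning ⇒ past full, so θ = 360° − 128.3° = 231.7°.
At 360°/29.5 d per day, 231.7° corresponds to 18.99 days.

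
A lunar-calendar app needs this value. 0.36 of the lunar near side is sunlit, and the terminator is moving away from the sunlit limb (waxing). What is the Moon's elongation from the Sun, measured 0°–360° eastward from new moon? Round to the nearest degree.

cos θ = 1 − 2f = 0.280, giving a principal value of 73.7°.
The Moon is waxing (0°–180°), so θ = 73.7° directly.

74°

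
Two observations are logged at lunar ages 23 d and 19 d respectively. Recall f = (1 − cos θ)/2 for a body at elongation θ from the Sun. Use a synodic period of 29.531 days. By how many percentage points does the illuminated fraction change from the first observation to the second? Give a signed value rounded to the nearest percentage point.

+40 percentage points

First observation: θ = 360°·23/29.531 = 280.4°, so f = 0.410.
Second observation: θ = 231.6°, f = 0.810.
Δf = 0.810 − 0.410 = +0.401, i.e. +40 pp.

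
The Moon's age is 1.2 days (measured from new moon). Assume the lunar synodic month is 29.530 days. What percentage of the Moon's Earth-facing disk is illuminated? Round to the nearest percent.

2%

Elongation θ = 360° × 1.2/29.530 ≈ 14.6°.
cos 14.6° = 0.968, so f = (1 − 0.968)/2 = 0.016, so 2%.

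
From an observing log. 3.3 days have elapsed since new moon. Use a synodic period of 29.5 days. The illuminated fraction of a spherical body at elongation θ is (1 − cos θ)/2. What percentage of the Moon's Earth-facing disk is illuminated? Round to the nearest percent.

The Moon has covered 3.3/29.5 of its cycle, so θ ≈ 360° × 3.3/29.5 = 40.3°.
cos 40.3° = 0.763, so f = (1 − 0.763)/2 = 0.119, so 12%.

12%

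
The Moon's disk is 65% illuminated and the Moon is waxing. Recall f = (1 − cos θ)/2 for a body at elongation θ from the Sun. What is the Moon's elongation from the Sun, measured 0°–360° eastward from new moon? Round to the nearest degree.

From f = (1 − cos θ)/2: cos θ = 1 − 2×0.65 = -0.300; arccos → 107.5°.
The Moon is waxing (0°–180°), so θ = 107.5° directly.

107°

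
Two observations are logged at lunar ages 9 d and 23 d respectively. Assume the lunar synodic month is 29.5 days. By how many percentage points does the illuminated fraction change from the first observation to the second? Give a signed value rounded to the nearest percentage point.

θ₁ = 360° × 9/29.5 = 109.8°, f₁ = (1 − cos θ₁)/2 = 0.670.
θ₂ = 360° × 23/29.5 = 280.7°, f₂ = (1 − cos θ₂)/2 = 0.407.
Change = f₂ − f₁ = -0.262 → -26 percentage points.

-26 pp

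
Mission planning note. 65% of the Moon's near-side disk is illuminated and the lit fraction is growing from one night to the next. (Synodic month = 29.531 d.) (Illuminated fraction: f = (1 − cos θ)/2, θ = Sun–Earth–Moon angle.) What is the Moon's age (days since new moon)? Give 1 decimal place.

Invert f = (1 − cos θ)/2 to get cos θ = 1 − 2(0.65) = -0.300, hence θ₀ = arccos -0.300 = 107.5°.
The Moon is waxing (0°–180°), so θ = 107.5° directly.
That fraction of the synodic month is 107.5/360 × 29.531 d ≈ 8.81 d.

8.8 days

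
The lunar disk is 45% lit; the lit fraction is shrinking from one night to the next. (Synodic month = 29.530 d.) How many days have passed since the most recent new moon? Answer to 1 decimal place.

22.6 days

From f = (1 − cos θ)/2: cos θ = 1 − 2×0.45 = 0.100; arccos → 84.3°.
A waning Moon lies in 180°–360°, so θ = 360° − 84.3° = 275.7°.
That fraction of the synodic month is 275.7/360 × 29.530 d ≈ 22.62 d.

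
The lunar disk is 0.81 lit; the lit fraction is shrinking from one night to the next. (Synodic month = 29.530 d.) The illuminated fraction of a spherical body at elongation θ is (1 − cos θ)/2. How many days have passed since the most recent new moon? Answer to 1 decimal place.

19.0 days

Invert f = (1 − cos θ)/2 to get cos θ = 1 − 2(0.81) = -0.620, hence θ₀ = arccos -0.620 = 128.3°.
A waning Moon lies in 180°–360°, so θ = 360° − 128.3° = 231.7°.
At 360°/29.530 d per day, 231.7° corresponds to 19.00 days.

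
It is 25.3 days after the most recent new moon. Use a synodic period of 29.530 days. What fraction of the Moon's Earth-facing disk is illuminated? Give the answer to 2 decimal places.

0.19

The Moon has covered 25.3/29.530 of its cycle, so θ ≈ 360° × 25.3/29.530 = 308.4°.
Illuminated fraction = (1 − cos 308.4°)/2 = (1 − 0.622)/2 ≈ 0.189.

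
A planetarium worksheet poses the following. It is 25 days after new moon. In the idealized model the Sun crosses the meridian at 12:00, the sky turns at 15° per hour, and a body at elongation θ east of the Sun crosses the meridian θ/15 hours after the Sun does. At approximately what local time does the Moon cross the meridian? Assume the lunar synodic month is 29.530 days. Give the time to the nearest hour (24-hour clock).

Phase angle: θ = 360°·(25 d)/(29.530 d) = 304.8°.
At 15° of sky rotation per hour, 304.8° corresponds to a 20.32 h lag.
12:00 + 20.32 h ≈ 08:19 → 08:00 to the nearest hour.

08:00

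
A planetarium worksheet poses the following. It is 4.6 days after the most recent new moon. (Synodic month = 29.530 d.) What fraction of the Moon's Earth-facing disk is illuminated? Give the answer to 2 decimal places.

The Moon has covered 4.6/29.530 of its cycle, so θ ≈ 360° × 4.6/29.530 = 56.1°.
Illuminated fraction = (1 − cos 56.1°)/2 = (1 − 0.558)/2 ≈ 0.221.

0.22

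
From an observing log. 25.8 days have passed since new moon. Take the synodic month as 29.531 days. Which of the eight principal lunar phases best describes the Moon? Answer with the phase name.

θ ≈ 360° × 25.8/29.531 = 315°, which falls in the waning crescent sector.

waning crescent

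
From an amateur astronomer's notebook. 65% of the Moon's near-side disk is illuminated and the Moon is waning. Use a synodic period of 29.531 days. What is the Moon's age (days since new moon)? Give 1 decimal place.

20.7 days

cos θ = 1 − 2f = -0.300, giving a principal value of 107.5°.
Since the Moon is past full (waning), take the reflex angle: θ = 360° − 107.5° = 252.5°.
That fraction of the synodic month is 252.5/360 × 29.531 d ≈ 20.72 d.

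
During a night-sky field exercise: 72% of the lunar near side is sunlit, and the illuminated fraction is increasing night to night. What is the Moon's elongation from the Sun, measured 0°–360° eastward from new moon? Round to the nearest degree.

116°

Invert f = (1 − cos θ)/2 to get cos θ = 1 − 2(0.72) = -0.440, hence θ₀ = arccos -0.440 = 116.1°.
Before full moon the principal value applies: θ = 116.1°.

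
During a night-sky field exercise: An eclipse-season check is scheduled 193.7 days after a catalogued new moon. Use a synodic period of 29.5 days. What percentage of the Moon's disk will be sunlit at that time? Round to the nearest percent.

96%

Reduce mod P: 193.7 − 6×29.5 = 16.70 d into the current lunation.
Phase angle: θ = 360°·(16.70 d)/(29.5 d) = 203.8°.
cos 203.8° = (-0.915), so f = (1 − (-0.915))/2 = 0.957, so 96%.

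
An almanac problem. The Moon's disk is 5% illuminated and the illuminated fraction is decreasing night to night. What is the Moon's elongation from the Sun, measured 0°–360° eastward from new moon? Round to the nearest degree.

334°

Invert f = (1 − cos θ)/2 to get cos θ = 1 − 2(0.05) = 0.900, hence θ₀ = arccos 0.900 = 25.8°.
A waning Moon lies in 180°–360°, so θ = 360° − 25.8° = 334.2°.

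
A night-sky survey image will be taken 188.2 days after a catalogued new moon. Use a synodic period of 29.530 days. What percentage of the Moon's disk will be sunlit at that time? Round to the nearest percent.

85%

188.2 d spans 6 complete synodic months (6 × 29.530 = 177.18 d) plus 11.02 d.
The Moon has covered 11.02/29.530 of its cycle, so θ ≈ 360° × 11.02/29.530 = 134.3°.
Illuminated fraction = (1 − cos 134.3°)/2 = (1 − (-0.699))/2 ≈ 0.849, so 85%.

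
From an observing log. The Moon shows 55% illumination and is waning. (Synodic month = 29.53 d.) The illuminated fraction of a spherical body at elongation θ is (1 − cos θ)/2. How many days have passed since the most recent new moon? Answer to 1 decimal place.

21.7 days

cos θ = 1 − 2f = -0.100, giving a principal value of 95.7°.
Since the Moon is past full (waning), take the reflex angle: θ = 360° − 95.7° = 264.3°.
At 360°/29.53 d per day, 264.3° corresponds to 21.68 days.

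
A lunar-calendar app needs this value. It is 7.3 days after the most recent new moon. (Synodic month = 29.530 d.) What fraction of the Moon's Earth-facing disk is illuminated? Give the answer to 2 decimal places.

Elongation θ = 360° × 7.3/29.530 ≈ 89.0°.
cos 89.0° = 0.018, so f = (1 − 0.018)/2 = 0.491.

0.49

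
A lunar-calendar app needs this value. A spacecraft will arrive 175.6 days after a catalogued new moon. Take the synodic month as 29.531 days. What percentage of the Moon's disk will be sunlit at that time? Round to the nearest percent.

Reduce mod P: 175.6 − 5×29.531 = 27.94 d into the current lunation.
The Moon has covered 27.94/29.531 of its cycle, so θ ≈ 360° × 27.94/29.531 = 340.7°.
cos 340.7° = 0.944, so f = (1 − 0.944)/2 = 0.028, so 3%.

3%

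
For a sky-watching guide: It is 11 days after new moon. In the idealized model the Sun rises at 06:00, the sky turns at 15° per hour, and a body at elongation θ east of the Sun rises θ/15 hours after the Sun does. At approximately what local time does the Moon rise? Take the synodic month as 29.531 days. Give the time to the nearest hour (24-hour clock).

15:00

Elongation θ = 360° × 11/29.531 ≈ 134.1°.
At 15° of sky rotation per hour, 134.1° corresponds to a 8.94 h lag.
06:00 + 8.94 h ≈ 14:56 → 15:00 to the nearest hour.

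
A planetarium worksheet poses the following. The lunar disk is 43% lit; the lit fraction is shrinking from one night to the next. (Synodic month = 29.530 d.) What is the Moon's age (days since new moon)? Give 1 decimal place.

cos θ = 1 − 2f = 0.140, giving a principal value of 82.0°.
Waning ⇒ past full, so θ = 360° − 82.0° = 278.0°.
At 360°/29.530 d per day, 278.0° corresponds to 22.81 days.

22.8 days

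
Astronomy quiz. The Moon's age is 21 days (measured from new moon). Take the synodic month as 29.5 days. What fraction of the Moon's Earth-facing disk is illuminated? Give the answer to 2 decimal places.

Phase angle: θ = 360°·(21 d)/(29.5 d) = 256.3°.
cos 256.3° = (-0.237), so f = (1 − (-0.237))/2 = 0.619.

0.62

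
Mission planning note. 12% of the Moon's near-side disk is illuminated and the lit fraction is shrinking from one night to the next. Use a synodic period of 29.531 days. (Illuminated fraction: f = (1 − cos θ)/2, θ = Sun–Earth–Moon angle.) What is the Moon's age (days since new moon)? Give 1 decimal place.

26.2 days

Invert f = (1 − cos θ)/2 to get cos θ = 1 − 2(0.12) = 0.760, hence θ₀ = arccos 0.760 = 40.5°.
Since the Moon is past full (waning), take the reflex angle: θ = 360° − 40.5° = 319.5°.
At 360°/29.531 d per day, 319.5° corresponds to 26.21 days.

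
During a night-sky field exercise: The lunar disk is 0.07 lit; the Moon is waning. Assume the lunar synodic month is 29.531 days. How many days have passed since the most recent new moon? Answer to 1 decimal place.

27.0 days

cos θ = 1 − 2f = 0.860, giving a principal value of 30.7°.
A waning Moon lies in 180°–360°, so θ = 360° − 30.7° = 329.3°.
At 360°/29.531 d per day, 329.3° corresponds to 27.01 days.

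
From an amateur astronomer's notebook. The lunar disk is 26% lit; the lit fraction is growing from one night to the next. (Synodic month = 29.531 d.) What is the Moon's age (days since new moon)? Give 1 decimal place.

5.0 days

cos θ = 1 − 2f = 0.480, giving a principal value of 61.3°.
Waxing ⇒ before full, so θ = 61.3°.
Age = 29.531 × 61.3°/360° ≈ 5.03 days.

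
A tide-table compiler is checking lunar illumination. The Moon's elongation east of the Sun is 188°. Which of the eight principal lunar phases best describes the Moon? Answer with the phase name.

The full moon sector spans roughly 158°–202°; 188° falls inside it.

full moon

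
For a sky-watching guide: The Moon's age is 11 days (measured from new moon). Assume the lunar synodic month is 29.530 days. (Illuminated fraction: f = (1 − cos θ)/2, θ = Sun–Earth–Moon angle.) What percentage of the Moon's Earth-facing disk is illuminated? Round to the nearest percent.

85%

Elongation θ = 360° × 11/29.530 ≈ 134.1°.
cos 134.1° = (-0.696), so f = (1 − (-0.696))/2 = 0.848, so 85%.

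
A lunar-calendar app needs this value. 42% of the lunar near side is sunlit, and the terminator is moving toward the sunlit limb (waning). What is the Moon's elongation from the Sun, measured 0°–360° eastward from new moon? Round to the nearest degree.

From f = (1 − cos θ)/2: cos θ = 1 − 2×0.42 = 0.160; arccos → 80.8°.
Since the Moon is past full (waning), take the reflex angle: θ = 360° − 80.8° = 279.2°.

279°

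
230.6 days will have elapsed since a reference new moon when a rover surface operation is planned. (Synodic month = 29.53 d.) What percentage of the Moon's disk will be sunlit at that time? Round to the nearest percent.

230.6 d spans 7 complete synodic months (7 × 29.53 = 206.71 d) plus 23.89 d.
The Moon has covered 23.89/29.53 of its cycle, so θ ≈ 360° × 23.89/29.53 = 291.2°.
Illuminated fraction = (1 − cos 291.2°)/2 = (1 − 0.362)/2 ≈ 0.319, so 32%.

32%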